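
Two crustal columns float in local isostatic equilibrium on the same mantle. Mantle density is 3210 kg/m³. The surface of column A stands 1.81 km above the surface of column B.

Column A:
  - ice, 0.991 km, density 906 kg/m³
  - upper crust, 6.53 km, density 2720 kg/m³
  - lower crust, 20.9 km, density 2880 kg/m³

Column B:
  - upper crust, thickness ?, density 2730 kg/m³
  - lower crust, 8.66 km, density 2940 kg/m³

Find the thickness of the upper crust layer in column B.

8.82 km

Take the compensation level at the base of the deeper column (depth z_c below the surface of column A) and equate Σ ρ_i t_i down to z_c; mantle fills any gap and the z_c terms cancel.
Column A: 0.991×906 + 6.53×2720 + 20.9×2880 + (z_c − 28.421)×3210
Column B: 1.81×0 + x×2730 + 8.66×2940 + (z_c − 1.81 − 8.66 − x)×3210
The z_c×3210 term appears on both sides and cancels. Collect the known terms of each column as K = Σ(ρt)_known − 3210 × (depth of known layers): K_A = 78851.446 − 3210×28.421 = −12379.964; K_B = 25460.4 − 3210×(1.81 + 8.66) = −8148.3.
Balance: K_A = K_B − x×(3210 − 2730), so x = (K_B − K_A)/(3210 − 2730) = 4231.66/480 = 8.82 km.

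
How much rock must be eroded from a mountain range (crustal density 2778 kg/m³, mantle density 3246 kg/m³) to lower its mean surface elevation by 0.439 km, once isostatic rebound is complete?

Net drop Δ = e − u = e − e ρ_c/ρ_m = e (ρ_m − ρ_c)/ρ_m.
e = Δ ρ_m/(ρ_m − ρ_c) = 0.439 km × 3246/468 = 3.04 km.

3.04 km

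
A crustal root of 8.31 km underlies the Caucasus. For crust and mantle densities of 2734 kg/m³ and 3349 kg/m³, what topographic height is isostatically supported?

Balancing pressure at the compensation depth: ρ_c h = (ρ_m − ρ_c) r.
h = r (ρ_m − ρ_c) / ρ_c = 8.31 km × (3349 − 2734) / 2734 = 1.87 km.

1.87 km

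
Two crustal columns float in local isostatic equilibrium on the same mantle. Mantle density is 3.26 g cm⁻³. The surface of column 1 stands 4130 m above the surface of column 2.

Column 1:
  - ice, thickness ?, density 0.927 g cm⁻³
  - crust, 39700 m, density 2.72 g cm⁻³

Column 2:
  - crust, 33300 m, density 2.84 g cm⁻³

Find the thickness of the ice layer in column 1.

2580 m

Take the compensation level at the base of the deeper column (depth z_c below the surface of column 1) and equate Σ ρ_i t_i down to z_c; mantle fills any gap and the z_c terms cancel.
Column 1: x×0.927 + 39700×2.72 + (z_c − 39700 − x)×3.26
Column 2: 4130×0 + 33300×2.84 + (z_c − 4130 − 33300)×3.26
The z_c×3.26 term appears on both sides and cancels. Collect the known terms of each column as K = Σ(ρt)_known − 3.26 × (depth of known layers): K_1 = 107984 − 3.26×39700 = −21438; K_2 = 94572 − 3.26×(4130 + 33300) = −27449.8.
Balance: K_1 − x×(3.26 − 0.927) = K_2, so x = (K_1 − K_2)/(3.26 − 0.927) = 6011.8/2.333 = 2580 m.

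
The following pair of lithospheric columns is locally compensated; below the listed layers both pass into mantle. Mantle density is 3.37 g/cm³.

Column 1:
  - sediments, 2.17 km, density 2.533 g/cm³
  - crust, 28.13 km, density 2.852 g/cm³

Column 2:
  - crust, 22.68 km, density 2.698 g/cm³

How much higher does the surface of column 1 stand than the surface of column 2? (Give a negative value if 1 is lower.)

For any compensation level in the mantle, the mantle terms cancel and isostasy reduces to e = (Σt_1 − Σt_2) − (Σ(ρt)_1 − Σ(ρt)_2) / ρ_m.
Σt_1 = 30.3 km; Σt_2 = 22.68 km; Σ(ρt)_1 = 85.72337; Σ(ρt)_2 = 61.19064 (in km·g/cm³).
e = (30.3 − 22.68) − (85.72337 − 61.19064) / 3.37 = 0.34 km.

0.34 km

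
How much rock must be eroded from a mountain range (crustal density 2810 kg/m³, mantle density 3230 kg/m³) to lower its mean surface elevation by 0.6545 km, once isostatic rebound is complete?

Net drop Δ = e − u = e − e ρ_c/ρ_m = e (ρ_m − ρ_c)/ρ_m.
e = Δ ρ_m/(ρ_m − ρ_c) = 0.6545 km × 3230/420 = 5.03 km.

5.03 km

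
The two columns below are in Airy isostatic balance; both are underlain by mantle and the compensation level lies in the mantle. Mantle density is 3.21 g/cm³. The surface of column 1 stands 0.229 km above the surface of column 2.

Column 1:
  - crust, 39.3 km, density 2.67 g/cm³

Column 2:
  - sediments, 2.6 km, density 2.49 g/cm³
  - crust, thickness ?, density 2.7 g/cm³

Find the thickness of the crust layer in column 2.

36.5 km

Take the compensation level at the base of the deeper column (depth z_c below the surface of column 1) and equate Σ ρ_i t_i down to z_c; mantle fills any gap and the z_c terms cancel.
Column 1: 39.3×2.67 + (z_c − 39.3)×3.21
Column 2: 0.229×0 + 2.6×2.49 + x×2.7 + (z_c − 0.229 − 2.6 − x)×3.21
The z_c×3.21 term appears on both sides and cancels. Collect the known terms of each column as K = Σ(ρt)_known − 3.21 × (depth of known layers): K_1 = 104.931 − 3.21×39.3 = −21.222; K_2 = 6.474 − 3.21×(0.229 + 2.6) = −2.60709.
Balance: K_1 = K_2 − x×(3.21 − 2.7), so x = (K_2 − K_1)/(3.21 − 2.7) = 18.6149/0.51 = 36.5 km.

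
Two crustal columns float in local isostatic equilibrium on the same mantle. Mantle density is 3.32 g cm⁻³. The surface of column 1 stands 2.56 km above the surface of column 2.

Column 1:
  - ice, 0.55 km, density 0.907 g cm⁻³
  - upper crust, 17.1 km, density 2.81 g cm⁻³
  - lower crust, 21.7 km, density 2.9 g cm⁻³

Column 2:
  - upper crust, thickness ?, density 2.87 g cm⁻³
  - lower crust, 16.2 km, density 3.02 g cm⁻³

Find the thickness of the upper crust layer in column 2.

Take the compensation level at the base of the deeper column (depth z_c below the surface of column 1) and equate Σ ρ_i t_i down to z_c; mantle fills any gap and the z_c terms cancel.
Column 1: 0.55×0.907 + 17.1×2.81 + 21.7×2.9 + (z_c − 39.35)×3.32
Column 2: 2.56×0 + x×2.87 + 16.2×3.02 + (z_c − 2.56 − 16.2 − x)×3.32
The z_c×3.32 term appears on both sides and cancels. Collect the known terms of each column as K = Σ(ρt)_known − 3.32 × (depth of known layers): K_1 = 111.47985 − 3.32×39.35 = −19.16215; K_2 = 48.924 − 3.32×(2.56 + 16.2) = −13.3592.
Balance: K_1 = K_2 − x×(3.32 − 2.87), so x = (K_2 − K_1)/(3.32 − 2.87) = 5.80295/0.45 = 12.9 km.

12.9 km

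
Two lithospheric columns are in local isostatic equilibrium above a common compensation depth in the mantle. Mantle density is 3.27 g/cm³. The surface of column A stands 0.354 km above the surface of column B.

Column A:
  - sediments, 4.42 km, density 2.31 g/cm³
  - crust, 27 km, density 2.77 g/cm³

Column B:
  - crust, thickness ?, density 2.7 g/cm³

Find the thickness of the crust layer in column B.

Take the compensation level at the base of the deeper column (depth z_c below the surface of column A) and equate Σ ρ_i t_i down to z_c; mantle fills any gap and the z_c terms cancel.
Column A: 4.42×2.31 + 27×2.77 + (z_c − 31.42)×3.27
Column B: 0.354×0 + x×2.7 + (z_c − 0.354 − 0 − x)×3.27
The z_c×3.27 term appears on both sides and cancels. Collect the known terms of each column as K = Σ(ρt)_known − 3.27 × (depth of known layers): K_A = 85.0002 − 3.27×31.42 = −17.7432; K_B = 0 − 3.27×(0.354 + 0) = −1.15758.
Balance: K_A = K_B − x×(3.27 − 2.7), so x = (K_B − K_A)/(3.27 − 2.7) = 16.5856/0.57 = 29.1 km.

29.1 km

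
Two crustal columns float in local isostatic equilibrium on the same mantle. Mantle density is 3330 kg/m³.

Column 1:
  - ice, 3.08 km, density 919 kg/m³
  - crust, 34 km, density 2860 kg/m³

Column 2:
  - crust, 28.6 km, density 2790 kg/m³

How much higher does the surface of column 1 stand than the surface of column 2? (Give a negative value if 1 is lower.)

For any compensation level in the mantle, the mantle terms cancel and isostasy reduces to e = (Σt_1 − Σt_2) − (Σ(ρt)_1 − Σ(ρt)_2) / ρ_m.
Σt_1 = 37.08 km; Σt_2 = 28.6 km; Σ(ρt)_1 = 100070.52; Σ(ρt)_2 = 79794 (in km·kg/m³).
e = (37.08 − 28.6) − (100070.52 − 79794) / 3330 = 2.39 km.

2.39 km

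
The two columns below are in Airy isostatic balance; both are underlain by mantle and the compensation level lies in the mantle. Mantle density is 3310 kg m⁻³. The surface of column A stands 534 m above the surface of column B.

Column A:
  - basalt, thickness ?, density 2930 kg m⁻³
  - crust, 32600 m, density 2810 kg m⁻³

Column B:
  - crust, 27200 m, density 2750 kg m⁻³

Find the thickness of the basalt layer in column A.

1840 m

Take the compensation level at the base of the deeper column (depth z_c below the surface of column A) and equate Σ ρ_i t_i down to z_c; mantle fills any gap and the z_c terms cancel.
Column A: x×2930 + 32600×2810 + (z_c − 32600 − x)×3310
Column B: 534×0 + 27200×2750 + (z_c − 534 − 27200)×3310
The z_c×3310 term appears on both sides and cancels. Collect the known terms of each column as K = Σ(ρt)_known − 3310 × (depth of known layers): K_A = 91606000 − 3310×32600 = −16300000; K_B = 74800000 − 3310×(534 + 27200) = −16999540.
Balance: K_A − x×(3310 − 2930) = K_B, so x = (K_A − K_B)/(3310 − 2930) = 699540/380 = 1840 m.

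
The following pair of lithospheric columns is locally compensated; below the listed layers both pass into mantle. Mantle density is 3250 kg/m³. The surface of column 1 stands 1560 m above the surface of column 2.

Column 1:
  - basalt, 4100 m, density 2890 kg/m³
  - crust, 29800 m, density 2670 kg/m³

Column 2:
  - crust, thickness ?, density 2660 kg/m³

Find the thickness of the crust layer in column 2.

23200 m

Take the compensation level at the base of the deeper column (depth z_c below the surface of column 1) and equate Σ ρ_i t_i down to z_c; mantle fills any gap and the z_c terms cancel.
Column 1: 4100×2890 + 29800×2670 + (z_c − 33900)×3250
Column 2: 1560×0 + x×2660 + (z_c − 1560 − 0 − x)×3250
The z_c×3250 term appears on both sides and cancels. Collect the known terms of each column as K = Σ(ρt)_known − 3250 × (depth of known layers): K_1 = 91415000 − 3250×33900 = −18760000; K_2 = 0 − 3250×(1560 + 0) = −5070000.
Balance: K_1 = K_2 − x×(3250 − 2660), so x = (K_2 − K_1)/(3250 − 2660) = 13690000/590 = 23200 m.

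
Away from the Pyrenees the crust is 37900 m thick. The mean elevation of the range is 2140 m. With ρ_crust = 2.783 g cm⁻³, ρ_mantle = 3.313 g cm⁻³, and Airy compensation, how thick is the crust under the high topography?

51300 m

Root depth r = h ρ_c / (ρ_m − ρ_c) = 2140 m × 2.783 / 0.53 = 11240 m.
Total thickness = T + h + r = 37900 m + 2140 m + 11240 m = 51300 m.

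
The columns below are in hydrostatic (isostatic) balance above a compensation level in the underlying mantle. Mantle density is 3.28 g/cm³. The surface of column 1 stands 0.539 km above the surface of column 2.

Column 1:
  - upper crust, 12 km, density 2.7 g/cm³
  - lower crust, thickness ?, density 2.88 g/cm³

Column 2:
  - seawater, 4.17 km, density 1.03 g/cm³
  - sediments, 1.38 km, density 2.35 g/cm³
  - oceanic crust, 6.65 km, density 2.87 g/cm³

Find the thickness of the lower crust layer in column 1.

Take the compensation level at the base of the deeper column (depth z_c below the surface of column 1) and equate Σ ρ_i t_i down to z_c; mantle fills any gap and the z_c terms cancel.
Column 1: 12×2.7 + x×2.88 + (z_c − 12 − x)×3.28
Column 2: 0.539×0 + 4.17×1.03 + 1.38×2.35 + 6.65×2.87 + (z_c − 0.539 − 12.2)×3.28
The z_c×3.28 term appears on both sides and cancels. Collect the known terms of each column as K = Σ(ρt)_known − 3.28 × (depth of known layers): K_1 = 32.4 − 3.28×12 = −6.96; K_2 = 26.6236 − 3.28×(0.539 + 12.2) = −15.16032.
Balance: K_1 − x×(3.28 − 2.88) = K_2, so x = (K_1 − K_2)/(3.28 − 2.88) = 8.20032/0.4 = 20.5 km.

20.5 km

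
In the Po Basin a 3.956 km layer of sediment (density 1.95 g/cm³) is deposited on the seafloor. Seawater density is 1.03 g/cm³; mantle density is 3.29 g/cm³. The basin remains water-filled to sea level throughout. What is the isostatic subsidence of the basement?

Submarine loading: the sediment displaces seawater, and the subsidence is in turn flooded, so s (ρ_m − ρ_w) = t (ρ_sed − ρ_w).
s = 3.956 km × (1.95 − 1.03) / (3.29 − 1.03) = 1.61 km.

1.61 km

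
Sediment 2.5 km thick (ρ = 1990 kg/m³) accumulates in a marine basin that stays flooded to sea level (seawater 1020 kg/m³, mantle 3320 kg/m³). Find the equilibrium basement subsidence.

1.05 km

Submarine loading: the sediment displaces seawater, and the subsidence is in turn flooded, so s (ρ_m − ρ_w) = t (ρ_sed − ρ_w).
s = 2.5 km × (1990 − 1020) / (3320 − 1020) = 1.05 km.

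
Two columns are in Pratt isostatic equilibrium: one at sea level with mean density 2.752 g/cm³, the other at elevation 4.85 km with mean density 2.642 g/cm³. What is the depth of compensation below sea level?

116 km

ρ_ref D = ρ (D + h) → D (ρ_ref − ρ) = ρ h.
D = ρ h/(ρ_ref − ρ) = 2.642 × 4.85 km/(2.752 − 2.642) = 116 km.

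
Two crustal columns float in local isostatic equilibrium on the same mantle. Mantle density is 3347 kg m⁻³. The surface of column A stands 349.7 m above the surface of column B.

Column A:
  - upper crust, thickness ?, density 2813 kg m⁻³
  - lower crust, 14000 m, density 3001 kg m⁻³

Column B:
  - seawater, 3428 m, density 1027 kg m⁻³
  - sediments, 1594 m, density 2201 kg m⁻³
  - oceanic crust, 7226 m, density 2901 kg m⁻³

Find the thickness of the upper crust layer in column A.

17500 m

Take the compensation level at the base of the deeper column (depth z_c below the surface of column A) and equate Σ ρ_i t_i down to z_c; mantle fills any gap and the z_c terms cancel.
Column A: x×2813 + 14000×3001 + (z_c − 14000 − x)×3347
Column B: 349.7×0 + 3428×1027 + 1594×2201 + 7226×2901 + (z_c − 349.7 − 12248)×3347
The z_c×3347 term appears on both sides and cancels. Collect the known terms of each column as K = Σ(ρt)_known − 3347 × (depth of known layers): K_A = 42014000 − 3347×14000 = −4844000; K_B = 27991576 − 3347×(349.7 + 12248) = −14172925.9.
Balance: K_A − x×(3347 − 2813) = K_B, so x = (K_A − K_B)/(3347 − 2813) = 9328930/534 = 17500 m.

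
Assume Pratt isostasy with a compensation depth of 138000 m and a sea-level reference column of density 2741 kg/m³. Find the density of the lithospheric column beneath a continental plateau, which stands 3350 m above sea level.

Pratt balance: ρ_ref D = ρ (D + h).
ρ = ρ_ref D/(D + h) = 2741 × 138000 m/(138000 m + 3350 m) = 2680 kg/m³.

2680 kg/m³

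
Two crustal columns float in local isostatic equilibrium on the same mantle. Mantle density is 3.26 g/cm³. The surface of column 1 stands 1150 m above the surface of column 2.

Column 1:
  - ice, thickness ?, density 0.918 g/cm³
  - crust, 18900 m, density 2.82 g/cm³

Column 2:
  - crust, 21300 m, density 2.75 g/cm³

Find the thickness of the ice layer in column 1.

2690 m

Take the compensation level at the base of the deeper column (depth z_c below the surface of column 1) and equate Σ ρ_i t_i down to z_c; mantle fills any gap and the z_c terms cancel.
Column 1: x×0.918 + 18900×2.82 + (z_c − 18900 − x)×3.26
Column 2: 1150×0 + 21300×2.75 + (z_c − 1150 − 21300)×3.26
The z_c×3.26 term appears on both sides and cancels. Collect the known terms of each column as K = Σ(ρt)_known − 3.26 × (depth of known layers): K_1 = 53298 − 3.26×18900 = −8316; K_2 = 58575 − 3.26×(1150 + 21300) = −14612.
Balance: K_1 − x×(3.26 − 0.918) = K_2, so x = (K_1 − K_2)/(3.26 − 0.918) = 6296/2.342 = 2690 m.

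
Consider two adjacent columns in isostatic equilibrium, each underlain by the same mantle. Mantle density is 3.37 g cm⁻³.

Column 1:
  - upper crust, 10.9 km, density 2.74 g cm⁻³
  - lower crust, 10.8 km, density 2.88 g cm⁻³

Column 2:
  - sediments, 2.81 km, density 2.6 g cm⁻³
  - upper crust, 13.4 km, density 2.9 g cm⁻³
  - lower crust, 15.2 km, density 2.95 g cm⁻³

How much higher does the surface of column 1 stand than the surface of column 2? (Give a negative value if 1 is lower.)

−0.797 km

For any compensation level in the mantle, the mantle terms cancel and isostasy reduces to e = (Σt_1 − Σt_2) − (Σ(ρt)_1 − Σ(ρt)_2) / ρ_m.
Σt_1 = 21.7 km; Σt_2 = 31.41 km; Σ(ρt)_1 = 60.97; Σ(ρt)_2 = 91.006 (in km·g cm⁻³).
e = (21.7 − 31.41) − (60.97 − 91.006) / 3.37 = −0.797 km.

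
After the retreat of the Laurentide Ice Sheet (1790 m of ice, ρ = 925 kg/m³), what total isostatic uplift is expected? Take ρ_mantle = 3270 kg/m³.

Removing the load lets mantle flow back in; uplift u satisfies ρ_ice t = ρ_m u.
u = t ρ_ice/ρ_m = 1790 m × 925/3270 = 506 m.

506 m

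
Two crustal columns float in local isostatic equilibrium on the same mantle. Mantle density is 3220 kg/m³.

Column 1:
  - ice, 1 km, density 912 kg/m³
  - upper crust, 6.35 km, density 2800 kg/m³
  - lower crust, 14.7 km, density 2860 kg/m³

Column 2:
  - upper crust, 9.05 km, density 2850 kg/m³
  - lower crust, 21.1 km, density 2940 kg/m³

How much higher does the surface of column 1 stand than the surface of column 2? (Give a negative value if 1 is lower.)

For any compensation level in the mantle, the mantle terms cancel and isostasy reduces to e = (Σt_1 − Σt_2) − (Σ(ρt)_1 − Σ(ρt)_2) / ρ_m.
Σt_1 = 22.05 km; Σt_2 = 30.15 km; Σ(ρt)_1 = 60734; Σ(ρt)_2 = 87826.5 (in km·kg/m³).
e = (22.05 − 30.15) − (60734 − 87826.5) / 3220 = 0.314 km.

0.314 km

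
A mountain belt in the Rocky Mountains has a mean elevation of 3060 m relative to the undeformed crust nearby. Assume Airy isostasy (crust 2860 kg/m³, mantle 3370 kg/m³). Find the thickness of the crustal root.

17200 m

Isostatic balance requires: the weight of the topography is balanced by the buoyancy of the root, ρ_c h = (ρ_m − ρ_c) r.
r = h · ρ_c / (ρ_m − ρ_c) = 3060 m × 2860 / (3370 − 2860) = 17200 m.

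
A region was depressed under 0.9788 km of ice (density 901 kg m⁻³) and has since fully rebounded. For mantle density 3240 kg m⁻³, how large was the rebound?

Removing the load lets mantle flow back in; uplift u satisfies ρ_ice t = ρ_m u.
u = t ρ_ice/ρ_m = 0.9788 km × 901/3240 = 0.272 km.

0.272 km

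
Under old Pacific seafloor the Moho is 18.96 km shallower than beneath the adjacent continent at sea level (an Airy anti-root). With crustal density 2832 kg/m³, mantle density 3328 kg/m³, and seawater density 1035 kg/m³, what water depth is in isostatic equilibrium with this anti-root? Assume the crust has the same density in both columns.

Replacing a thickness d of crust by seawater at the top must be balanced by replacing crust with mantle at the base: d (ρ_c − ρ_w) = a (ρ_m − ρ_c).
d = a (ρ_m − ρ_c)/(ρ_c − ρ_w) = 18.96 km × 496/1797 = 5.23 km.

5.23 km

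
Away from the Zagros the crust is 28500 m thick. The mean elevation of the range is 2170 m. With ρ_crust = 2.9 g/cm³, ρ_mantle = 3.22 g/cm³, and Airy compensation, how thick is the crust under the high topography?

Root depth r = h ρ_c / (ρ_m − ρ_c) = 2170 m × 2.9 / 0.32 = 19670 m.
Total thickness = T + h + r = 28500 m + 2170 m + 19670 m = 50300 m.

50300 m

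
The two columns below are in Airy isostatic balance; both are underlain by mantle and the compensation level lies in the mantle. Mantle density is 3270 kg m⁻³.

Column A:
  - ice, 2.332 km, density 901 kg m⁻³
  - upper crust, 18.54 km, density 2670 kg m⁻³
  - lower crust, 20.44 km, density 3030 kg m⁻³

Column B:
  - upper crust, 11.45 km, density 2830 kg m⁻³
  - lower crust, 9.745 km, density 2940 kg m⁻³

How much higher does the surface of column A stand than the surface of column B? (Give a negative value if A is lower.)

For any compensation level in the mantle, the mantle terms cancel and isostasy reduces to e = (Σt_A − Σt_B) − (Σ(ρt)_A − Σ(ρt)_B) / ρ_m.
Σt_A = 41.312 km; Σt_B = 21.195 km; Σ(ρt)_A = 113536.132; Σ(ρt)_B = 61053.8 (in km·kg m⁻³).
e = (41.312 − 21.195) − (113536.132 − 61053.8) / 3270 = 4.07 km.

4.07 km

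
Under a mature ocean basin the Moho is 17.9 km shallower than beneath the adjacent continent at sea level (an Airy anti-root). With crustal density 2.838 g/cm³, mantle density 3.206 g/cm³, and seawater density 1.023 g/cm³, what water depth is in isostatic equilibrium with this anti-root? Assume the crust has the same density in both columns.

Replacing a thickness d of crust by seawater at the top must be balanced by replacing crust with mantle at the base: d (ρ_c − ρ_w) = a (ρ_m − ρ_c).
d = a (ρ_m − ρ_c)/(ρ_c − ρ_w) = 17.9 km × 0.368/1.815 = 3.63 km.

3.63 km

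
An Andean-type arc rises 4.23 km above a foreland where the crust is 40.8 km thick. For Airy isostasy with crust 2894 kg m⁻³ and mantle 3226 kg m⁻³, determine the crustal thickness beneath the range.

Root depth r = h ρ_c / (ρ_m − ρ_c) = 4.23 km × 2894 / 332 = 36.87 km.
Total thickness = T + h + r = 40.8 km + 4.23 km + 36.87 km = 81.9 km.

81.9 km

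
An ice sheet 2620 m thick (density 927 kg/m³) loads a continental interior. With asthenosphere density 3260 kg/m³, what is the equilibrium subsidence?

Isostatic balance requires: the ice load ρ_ice t is balanced by mantle displaced below, ρ_m s.
s = t ρ_ice / ρ_m = 2620 m × 927/3260 = 745 m.

745 m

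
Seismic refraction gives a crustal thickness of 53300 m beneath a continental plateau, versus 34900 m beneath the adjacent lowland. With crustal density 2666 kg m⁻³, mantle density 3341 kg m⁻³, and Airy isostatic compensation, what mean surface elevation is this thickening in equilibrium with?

3720 m

Excess crust Δ = 53300 m − 34900 m = 18400 m, split between elevation h and root r with h + r = Δ.
Airy balance ρ_c h = (ρ_m − ρ_c) r gives r = h ρ_c/(ρ_m − ρ_c), so h (1 + ρ_c/(ρ_m − ρ_c)) = Δ, i.e. h = Δ (ρ_m − ρ_c)/ρ_m.
h = 18400 m × 675/3341 = 3720 m.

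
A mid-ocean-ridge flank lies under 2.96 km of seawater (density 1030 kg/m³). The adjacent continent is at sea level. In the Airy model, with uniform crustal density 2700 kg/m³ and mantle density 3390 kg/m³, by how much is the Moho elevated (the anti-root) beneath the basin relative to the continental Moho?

7.16 km

Balancing pressure at the compensation depth: replacing crust with seawater at the top is compensated by replacing crust with mantle at the base: d (ρ_c − ρ_w) = a (ρ_m − ρ_c).
a = d (ρ_c − ρ_w)/(ρ_m − ρ_c) = 2.96 km × 1670/690 = 7.16 km.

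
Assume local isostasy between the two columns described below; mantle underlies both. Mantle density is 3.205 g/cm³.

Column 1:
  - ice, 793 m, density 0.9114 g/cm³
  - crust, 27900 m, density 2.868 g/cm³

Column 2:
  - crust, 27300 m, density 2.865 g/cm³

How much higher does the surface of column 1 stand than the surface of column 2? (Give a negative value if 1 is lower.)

For any compensation level in the mantle, the mantle terms cancel and isostasy reduces to e = (Σt_1 − Σt_2) − (Σ(ρt)_1 − Σ(ρt)_2) / ρ_m.
Σt_1 = 28693 m; Σt_2 = 27300 m; Σ(ρt)_1 = 80739.9402; Σ(ρt)_2 = 78214.5 (in m·g/cm³).
e = (28693 − 27300) − (80739.9402 − 78214.5) / 3.205 = 605 m.

605 m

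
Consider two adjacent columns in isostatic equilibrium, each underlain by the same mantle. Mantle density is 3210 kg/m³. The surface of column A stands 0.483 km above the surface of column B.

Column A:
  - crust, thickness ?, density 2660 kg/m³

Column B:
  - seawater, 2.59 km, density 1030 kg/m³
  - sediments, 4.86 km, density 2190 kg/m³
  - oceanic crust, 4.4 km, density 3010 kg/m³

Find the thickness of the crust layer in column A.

Take the compensation level at the base of the deeper column (depth z_c below the surface of column A) and equate Σ ρ_i t_i down to z_c; mantle fills any gap and the z_c terms cancel.
Column A: x×2660 + (z_c − 0 − x)×3210
Column B: 0.483×0 + 2.59×1030 + 4.86×2190 + 4.4×3010 + (z_c − 0.483 − 11.85)×3210
The z_c×3210 term appears on both sides and cancels. Collect the known terms of each column as K = Σ(ρt)_known − 3210 × (depth of known layers): K_A = 0 − 3210×0 = 0; K_B = 26555.1 − 3210×(0.483 + 11.85) = −13033.83.
Balance: K_A − x×(3210 − 2660) = K_B, so x = (K_A − K_B)/(3210 − 2660) = 13033.8/550 = 23.7 km.

23.7 km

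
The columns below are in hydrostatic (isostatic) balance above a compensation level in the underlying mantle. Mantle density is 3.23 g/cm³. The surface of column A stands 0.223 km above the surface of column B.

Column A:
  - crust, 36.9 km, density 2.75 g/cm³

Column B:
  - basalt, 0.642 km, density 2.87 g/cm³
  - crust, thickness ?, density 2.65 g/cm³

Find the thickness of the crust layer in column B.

28.9 km

Take the compensation level at the base of the deeper column (depth z_c below the surface of column A) and equate Σ ρ_i t_i down to z_c; mantle fills any gap and the z_c terms cancel.
Column A: 36.9×2.75 + (z_c − 36.9)×3.23
Column B: 0.223×0 + 0.642×2.87 + x×2.65 + (z_c − 0.223 − 0.642 − x)×3.23
The z_c×3.23 term appears on both sides and cancels. Collect the known terms of each column as K = Σ(ρt)_known − 3.23 × (depth of known layers): K_A = 101.475 − 3.23×36.9 = −17.712; K_B = 1.84254 − 3.23×(0.223 + 0.642) = −0.95141.
Balance: K_A = K_B − x×(3.23 − 2.65), so x = (K_B − K_A)/(3.23 − 2.65) = 16.7606/0.58 = 28.9 km.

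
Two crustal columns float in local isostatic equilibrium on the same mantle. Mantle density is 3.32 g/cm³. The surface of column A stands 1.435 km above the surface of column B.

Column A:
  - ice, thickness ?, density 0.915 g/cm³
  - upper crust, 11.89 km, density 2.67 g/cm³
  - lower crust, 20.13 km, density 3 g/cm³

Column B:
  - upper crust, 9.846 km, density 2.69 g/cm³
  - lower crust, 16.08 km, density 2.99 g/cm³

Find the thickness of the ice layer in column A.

0.875 km

Take the compensation level at the base of the deeper column (depth z_c below the surface of column A) and equate Σ ρ_i t_i down to z_c; mantle fills any gap and the z_c terms cancel.
Column A: x×0.915 + 11.89×2.67 + 20.13×3 + (z_c − 32.02 − x)×3.32
Column B: 1.435×0 + 9.846×2.69 + 16.08×2.99 + (z_c − 1.435 − 25.926)×3.32
The z_c×3.32 term appears on both sides and cancels. Collect the known terms of each column as K = Σ(ρt)_known − 3.32 × (depth of known layers): K_A = 92.1363 − 3.32×32.02 = −14.1701; K_B = 74.56494 − 3.32×(1.435 + 25.926) = −16.27358.
Balance: K_A − x×(3.32 − 0.915) = K_B, so x = (K_A − K_B)/(3.32 − 0.915) = 2.10348/2.405 = 0.875 km.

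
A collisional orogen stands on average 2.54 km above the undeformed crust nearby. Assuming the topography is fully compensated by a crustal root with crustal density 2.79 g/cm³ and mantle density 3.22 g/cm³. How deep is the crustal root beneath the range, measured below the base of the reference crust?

For local isostatic compensation: the weight of the topography is balanced by the buoyancy of the root, ρ_c h = (ρ_m − ρ_c) r.
r = h · ρ_c / (ρ_m − ρ_c) = 2.54 km × 2.79 / (3.22 − 2.79) = 16.5 km.

16.5 km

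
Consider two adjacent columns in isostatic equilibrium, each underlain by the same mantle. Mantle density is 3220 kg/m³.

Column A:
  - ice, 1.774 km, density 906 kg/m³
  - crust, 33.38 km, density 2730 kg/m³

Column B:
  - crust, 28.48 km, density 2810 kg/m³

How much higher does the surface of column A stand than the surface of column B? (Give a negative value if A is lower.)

2.73 km

For any compensation level in the mantle, the mantle terms cancel and isostasy reduces to e = (Σt_A − Σt_B) − (Σ(ρt)_A − Σ(ρt)_B) / ρ_m.
Σt_A = 35.154 km; Σt_B = 28.48 km; Σ(ρt)_A = 92734.644; Σ(ρt)_B = 80028.8 (in km·kg/m³).
e = (35.154 − 28.48) − (92734.644 − 80028.8) / 3220 = 2.73 km.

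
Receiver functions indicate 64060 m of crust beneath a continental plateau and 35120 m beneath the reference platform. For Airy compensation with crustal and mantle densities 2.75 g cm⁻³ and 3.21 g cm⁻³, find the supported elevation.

Excess crust Δ = 64060 m − 35120 m = 28940 m, split between elevation h and root r with h + r = Δ.
Airy balance ρ_c h = (ρ_m − ρ_c) r gives r = h ρ_c/(ρ_m − ρ_c), so h (1 + ρ_c/(ρ_m − ρ_c)) = Δ, i.e. h = Δ (ρ_m − ρ_c)/ρ_m.
h = 28940 m × 0.46/3.21 = 4150 m.

4150 m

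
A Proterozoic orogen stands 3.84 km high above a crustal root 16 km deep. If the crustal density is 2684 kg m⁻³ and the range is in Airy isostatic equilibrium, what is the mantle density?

3330 kg m⁻³

Airy balance: ρ_c h = (ρ_m − ρ_c) r → ρ_m = ρ_c (1 + h/r).
ρ_m = 2684 × (1 + 3.84 km/16 km) = 3330 kg m⁻³.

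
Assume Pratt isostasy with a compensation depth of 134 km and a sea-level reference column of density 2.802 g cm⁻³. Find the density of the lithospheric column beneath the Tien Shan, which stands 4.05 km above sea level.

Pratt balance: ρ_ref D = ρ (D + h).
ρ = ρ_ref D/(D + h) = 2.802 × 134 km/(134 km + 4.05 km) = 2.72 g cm⁻³.

2.72 g cm⁻³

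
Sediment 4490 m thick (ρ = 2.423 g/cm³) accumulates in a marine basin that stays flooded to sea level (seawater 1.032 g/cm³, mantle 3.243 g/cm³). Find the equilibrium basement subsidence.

Submarine loading: the sediment displaces seawater, and the subsidence is in turn flooded, so s (ρ_m − ρ_w) = t (ρ_sed − ρ_w).
s = 4490 m × (2.423 − 1.032) / (3.243 − 1.032) = 2820 m.

2820 m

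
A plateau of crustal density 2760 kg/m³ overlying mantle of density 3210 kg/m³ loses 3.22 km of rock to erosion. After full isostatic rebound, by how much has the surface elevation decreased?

Rebound u = e ρ_c/ρ_m = 3.22 km × 2760/3210 = 2.769 km.
Net surface drop = e − u = 3.22 km − 2.769 km = e (ρ_m − ρ_c)/ρ_m = 0.451 km.

0.451 km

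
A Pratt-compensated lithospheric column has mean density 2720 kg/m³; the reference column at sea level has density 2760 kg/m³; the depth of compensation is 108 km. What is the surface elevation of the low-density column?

ρ_ref D = ρ (D + h) → h = D (ρ_ref − ρ)/ρ.
h = 108 km × (2760 − 2720)/2720 = 1.59 km.

1.59 km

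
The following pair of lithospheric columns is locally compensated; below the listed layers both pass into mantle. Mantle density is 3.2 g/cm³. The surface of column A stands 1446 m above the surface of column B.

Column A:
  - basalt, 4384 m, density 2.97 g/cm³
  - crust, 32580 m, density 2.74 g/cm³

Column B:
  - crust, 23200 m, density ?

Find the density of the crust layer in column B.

Take the compensation level at the base of the deeper column (depth z_c below the surface of column A) and equate Σ ρ_i t_i down to z_c; mantle fills any gap and the z_c terms cancel.
Column A: 4384×2.97 + 32580×2.74 + (z_c − 36964)×3.2
Column B: 1446×0 + 23200×ρ + (z_c − 1446 − 23200)×3.2
The z_c×3.2 term appears on both sides and cancels. Collect the known terms of each column as K = Σ(ρt)_known − 3.2 × (depth of known layers): K_A = 102289.68 − 3.2×36964 = −15995.12; K_B = 0 − 3.2×(1446 + 23200) = −78867.2.
Balance: K_A = K_B + 23200×ρ, so ρ = (K_A − K_B)/23200 = 62872.1/23200 = 2.71 g/cm³.

2.71 g/cm³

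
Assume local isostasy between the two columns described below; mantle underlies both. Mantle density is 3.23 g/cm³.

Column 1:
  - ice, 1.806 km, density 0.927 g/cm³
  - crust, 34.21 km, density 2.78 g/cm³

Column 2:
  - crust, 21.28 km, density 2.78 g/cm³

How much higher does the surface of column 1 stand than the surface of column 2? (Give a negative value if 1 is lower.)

3.09 km

For any compensation level in the mantle, the mantle terms cancel and isostasy reduces to e = (Σt_1 − Σt_2) − (Σ(ρt)_1 − Σ(ρt)_2) / ρ_m.
Σt_1 = 36.016 km; Σt_2 = 21.28 km; Σ(ρt)_1 = 96.777962; Σ(ρt)_2 = 59.1584 (in km·g/cm³).
e = (36.016 − 21.28) − (96.777962 − 59.1584) / 3.23 = 3.09 km.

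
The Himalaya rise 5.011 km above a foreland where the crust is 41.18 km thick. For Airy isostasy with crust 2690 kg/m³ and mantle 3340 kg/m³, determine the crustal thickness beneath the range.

66.9 km

Root depth r = h ρ_c / (ρ_m − ρ_c) = 5.011 km × 2690 / 650 = 20.74 km.
Total thickness = T + h + r = 41.18 km + 5.011 km + 20.74 km = 66.9 km.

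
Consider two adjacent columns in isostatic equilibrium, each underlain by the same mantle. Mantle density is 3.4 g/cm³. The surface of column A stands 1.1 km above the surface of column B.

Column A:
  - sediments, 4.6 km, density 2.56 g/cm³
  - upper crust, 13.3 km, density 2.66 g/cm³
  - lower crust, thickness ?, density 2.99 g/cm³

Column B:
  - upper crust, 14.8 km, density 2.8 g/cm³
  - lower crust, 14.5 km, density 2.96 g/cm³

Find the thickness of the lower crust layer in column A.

12.9 km

Take the compensation level at the base of the deeper column (depth z_c below the surface of column A) and equate Σ ρ_i t_i down to z_c; mantle fills any gap and the z_c terms cancel.
Column A: 4.6×2.56 + 13.3×2.66 + x×2.99 + (z_c − 17.9 − x)×3.4
Column B: 1.1×0 + 14.8×2.8 + 14.5×2.96 + (z_c − 1.1 − 29.3)×3.4
The z_c×3.4 term appears on both sides and cancels. Collect the known terms of each column as K = Σ(ρt)_known − 3.4 × (depth of known layers): K_A = 47.154 − 3.4×17.9 = −13.706; K_B = 84.36 − 3.4×(1.1 + 29.3) = −19.
Balance: K_A − x×(3.4 − 2.99) = K_B, so x = (K_A − K_B)/(3.4 − 2.99) = 5.294/0.41 = 12.9 km.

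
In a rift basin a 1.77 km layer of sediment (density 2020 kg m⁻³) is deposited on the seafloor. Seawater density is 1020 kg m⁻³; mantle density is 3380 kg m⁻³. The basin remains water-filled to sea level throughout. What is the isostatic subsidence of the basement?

Submarine loading: the sediment displaces seawater, and the subsidence is in turn flooded, so s (ρ_m − ρ_w) = t (ρ_sed − ρ_w).
s = 1.77 km × (2020 − 1020) / (3380 − 1020) = 0.75 km.

0.75 km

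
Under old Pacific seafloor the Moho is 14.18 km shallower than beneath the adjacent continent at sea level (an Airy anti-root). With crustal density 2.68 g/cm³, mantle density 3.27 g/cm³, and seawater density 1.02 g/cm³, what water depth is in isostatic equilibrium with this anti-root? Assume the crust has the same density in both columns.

Replacing a thickness d of crust by seawater at the top must be balanced by replacing crust with mantle at the base: d (ρ_c − ρ_w) = a (ρ_m − ρ_c).
d = a (ρ_m − ρ_c)/(ρ_c − ρ_w) = 14.18 km × 0.59/1.66 = 5.04 km.

5.04 km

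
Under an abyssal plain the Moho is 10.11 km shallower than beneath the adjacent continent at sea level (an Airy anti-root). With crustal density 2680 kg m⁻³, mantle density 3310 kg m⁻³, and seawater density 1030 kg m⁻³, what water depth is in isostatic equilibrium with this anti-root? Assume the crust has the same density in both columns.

3.86 km

Replacing a thickness d of crust by seawater at the top must be balanced by replacing crust with mantle at the base: d (ρ_c − ρ_w) = a (ρ_m − ρ_c).
d = a (ρ_m − ρ_c)/(ρ_c − ρ_w) = 10.11 km × 630/1650 = 3.86 km.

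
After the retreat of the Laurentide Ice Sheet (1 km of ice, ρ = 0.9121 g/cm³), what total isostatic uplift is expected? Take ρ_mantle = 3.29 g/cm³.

0.277 km

Removing the load lets mantle flow back in; uplift u satisfies ρ_ice t = ρ_m u.
u = t ρ_ice/ρ_m = 1 km × 0.9121/3.29 = 0.277 km.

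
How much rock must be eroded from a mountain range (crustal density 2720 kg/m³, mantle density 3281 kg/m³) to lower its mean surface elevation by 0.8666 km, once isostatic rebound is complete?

Net drop Δ = e − u = e − e ρ_c/ρ_m = e (ρ_m − ρ_c)/ρ_m.
e = Δ ρ_m/(ρ_m − ρ_c) = 0.8666 km × 3281/561 = 5.07 km.

5.07 km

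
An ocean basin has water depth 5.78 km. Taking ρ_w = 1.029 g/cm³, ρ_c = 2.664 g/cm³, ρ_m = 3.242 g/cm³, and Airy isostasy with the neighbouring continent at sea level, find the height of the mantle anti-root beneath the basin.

16.4 km

For local isostatic compensation: replacing crust with seawater at the top is compensated by replacing crust with mantle at the base: d (ρ_c − ρ_w) = a (ρ_m − ρ_c).
a = d (ρ_c − ρ_w)/(ρ_m − ρ_c) = 5.78 km × 1.635/0.578 = 16.4 km.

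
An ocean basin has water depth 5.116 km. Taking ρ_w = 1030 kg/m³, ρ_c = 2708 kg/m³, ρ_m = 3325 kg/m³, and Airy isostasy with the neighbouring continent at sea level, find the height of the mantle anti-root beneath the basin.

Isostatic balance requires: replacing crust with seawater at the top is compensated by replacing crust with mantle at the base: d (ρ_c − ρ_w) = a (ρ_m − ρ_c).
a = d (ρ_c − ρ_w)/(ρ_m − ρ_c) = 5.116 km × 1678/617 = 13.9 km.

13.9 km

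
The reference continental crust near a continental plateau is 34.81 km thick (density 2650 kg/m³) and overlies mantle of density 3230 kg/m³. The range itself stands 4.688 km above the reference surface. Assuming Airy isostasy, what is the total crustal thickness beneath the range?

60.9 km

Root depth r = h ρ_c / (ρ_m − ρ_c) = 4.688 km × 2650 / 580 = 21.42 km.
Total thickness = T + h + r = 34.81 km + 4.688 km + 21.42 km = 60.9 km.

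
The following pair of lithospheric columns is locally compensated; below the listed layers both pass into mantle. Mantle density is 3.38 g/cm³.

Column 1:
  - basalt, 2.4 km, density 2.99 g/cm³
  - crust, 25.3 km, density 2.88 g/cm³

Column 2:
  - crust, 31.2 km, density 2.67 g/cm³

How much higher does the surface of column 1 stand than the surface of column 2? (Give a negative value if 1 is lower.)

−2.53 km

For any compensation level in the mantle, the mantle terms cancel and isostasy reduces to e = (Σt_1 − Σt_2) − (Σ(ρt)_1 − Σ(ρt)_2) / ρ_m.
Σt_1 = 27.7 km; Σt_2 = 31.2 km; Σ(ρt)_1 = 80.04; Σ(ρt)_2 = 83.304 (in km·g/cm³).
e = (27.7 − 31.2) − (80.04 − 83.304) / 3.38 = −2.53 km.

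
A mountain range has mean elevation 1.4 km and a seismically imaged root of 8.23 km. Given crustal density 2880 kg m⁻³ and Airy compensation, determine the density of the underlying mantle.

3370 kg m⁻³

Airy balance: ρ_c h = (ρ_m − ρ_c) r → ρ_m = ρ_c (1 + h/r).
ρ_m = 2880 × (1 + 1.4 km/8.23 km) = 3370 kg m⁻³.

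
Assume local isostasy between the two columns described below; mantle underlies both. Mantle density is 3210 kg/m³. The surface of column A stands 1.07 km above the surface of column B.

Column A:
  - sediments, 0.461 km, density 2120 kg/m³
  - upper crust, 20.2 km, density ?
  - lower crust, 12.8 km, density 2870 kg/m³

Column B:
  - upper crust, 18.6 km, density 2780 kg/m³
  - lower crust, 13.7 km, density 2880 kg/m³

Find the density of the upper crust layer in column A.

2660 kg/m³

Take the compensation level at the base of the deeper column (depth z_c below the surface of column A) and equate Σ ρ_i t_i down to z_c; mantle fills any gap and the z_c terms cancel.
Column A: 0.461×2120 + 20.2×ρ + 12.8×2870 + (z_c − 33.461)×3210
Column B: 1.07×0 + 18.6×2780 + 13.7×2880 + (z_c − 1.07 − 32.3)×3210
The z_c×3210 term appears on both sides and cancels. Collect the known terms of each column as K = Σ(ρt)_known − 3210 × (depth of known layers): K_A = 37713.32 − 3210×33.461 = −69696.49; K_B = 91164 − 3210×(1.07 + 32.3) = −15953.7.
Balance: K_A + 20.2×ρ = K_B, so ρ = (K_B − K_A)/20.2 = 53742.8/20.2 = 2660 kg/m³.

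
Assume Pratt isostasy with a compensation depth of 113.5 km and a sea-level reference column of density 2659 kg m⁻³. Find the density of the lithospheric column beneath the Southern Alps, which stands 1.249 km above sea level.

2630 kg m⁻³

Pratt balance: ρ_ref D = ρ (D + h).
ρ = ρ_ref D/(D + h) = 2659 × 113.5 km/(113.5 km + 1.249 km) = 2630 kg m⁻³.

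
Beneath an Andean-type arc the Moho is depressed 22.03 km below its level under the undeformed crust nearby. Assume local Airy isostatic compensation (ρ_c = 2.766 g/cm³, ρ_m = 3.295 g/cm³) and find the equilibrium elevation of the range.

4.21 km

Isostatic balance requires: ρ_c h = (ρ_m − ρ_c) r.
h = r (ρ_m − ρ_c) / ρ_c = 22.03 km × (3.295 − 2.766) / 2.766 = 4.21 km.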